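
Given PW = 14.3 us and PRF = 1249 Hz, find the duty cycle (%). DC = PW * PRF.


DC = 14.3e-6 * 1249 * 100 = 1.79%

1.79%


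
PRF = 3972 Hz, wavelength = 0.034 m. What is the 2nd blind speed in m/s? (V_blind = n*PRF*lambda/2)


V_blind = 2 * 3972 * 0.034 / 2 = 135.0 m/s

135.0 m/s


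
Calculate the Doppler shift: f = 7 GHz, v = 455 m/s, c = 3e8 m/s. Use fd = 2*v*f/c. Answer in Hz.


fd = 2 * 455 * 7000000000.0 / 3e8 = 21233.3 Hz

21233.3 Hz


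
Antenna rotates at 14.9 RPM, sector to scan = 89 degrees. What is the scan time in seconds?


t = 89 / (14.9 * 360) * 60 = 1.0 s

1.0 s


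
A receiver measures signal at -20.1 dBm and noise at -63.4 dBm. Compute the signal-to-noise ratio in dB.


SNR = -20.1 - (-63.4) = 43.3 dB

43.3 dB


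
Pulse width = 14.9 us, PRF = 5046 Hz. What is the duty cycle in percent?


DC = 14.9e-6 * 5046 * 100 = 7.52%

7.52%


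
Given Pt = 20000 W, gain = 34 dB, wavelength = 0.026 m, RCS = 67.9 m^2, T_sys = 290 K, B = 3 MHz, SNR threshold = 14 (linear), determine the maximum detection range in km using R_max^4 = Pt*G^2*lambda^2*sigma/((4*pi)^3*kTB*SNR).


G_lin = 10^(34/10) = 2511.886432
R^4 = 20000 * 2511.886432^2 * 0.026^2 * 67.9 / ((4*pi)^3 * 1.38e-23 * 290 * 3000000.0 * 14)
R^4 = 1.73656e19 m^4
R_max = (1.73656e19)^(1/4) = 64553.9 m = 64.6 km

64.6 km


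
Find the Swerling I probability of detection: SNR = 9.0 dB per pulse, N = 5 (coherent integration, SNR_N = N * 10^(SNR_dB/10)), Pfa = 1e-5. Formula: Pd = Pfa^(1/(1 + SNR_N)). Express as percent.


SNR_lin = 10^(9.0/10) = 7.94328
SNR_N = 5 * 7.94328 = 39.7164
1/(1 + SNR_N) = 1/40.7164 = 0.0245601
Pd = (1e-5)^0.0245601 = 0.7537
Pd = 75.4%

75.4%


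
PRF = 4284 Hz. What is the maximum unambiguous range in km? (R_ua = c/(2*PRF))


R_ua = 3e8 / (2 * 4284) = 35014.0 m = 35.0 km

35.0 km


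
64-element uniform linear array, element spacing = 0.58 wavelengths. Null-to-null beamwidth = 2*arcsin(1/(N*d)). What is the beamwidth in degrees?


1/(N*d) = 1/(64*0.58) = 0.02694
BW = 2*arcsin(0.02694) = 3.1 degrees

3.1 degrees


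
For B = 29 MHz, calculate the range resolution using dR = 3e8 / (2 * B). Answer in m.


dR = 3e8 / (2 * 29000000.0) = 5.17 m

5.17 m


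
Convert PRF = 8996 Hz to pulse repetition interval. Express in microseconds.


PRI = 1/8996 = 0.0001111605 s = 111.2 us

111.2 us


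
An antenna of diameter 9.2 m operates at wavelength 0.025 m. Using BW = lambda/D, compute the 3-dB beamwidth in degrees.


BW_rad = 0.025 / 9.2 = 0.002717
BW_deg = 0.16 degrees

0.16 degrees


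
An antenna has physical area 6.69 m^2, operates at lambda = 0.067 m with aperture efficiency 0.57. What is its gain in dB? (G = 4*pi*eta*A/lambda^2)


G_linear = 4*pi*0.57*6.69/0.067^2 = 10674.84
G_dB = 10*log10(10674.84) = 40.3 dB

40.3 dB


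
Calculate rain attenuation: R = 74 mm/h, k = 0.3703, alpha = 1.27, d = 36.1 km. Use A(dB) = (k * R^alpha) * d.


gamma = 0.3703 * 74^1.27 = 87.594734 dB/km
A = 87.594734 * 36.1 = 3162.17 dB

3162.17 dB


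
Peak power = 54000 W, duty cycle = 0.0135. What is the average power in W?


P_avg = 54000 * 0.0135 = 729.0 W

729.0 W


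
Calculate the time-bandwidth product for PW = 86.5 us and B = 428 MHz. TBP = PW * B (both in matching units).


TBP = 86.5 * 428 = 37022.0

37022.0


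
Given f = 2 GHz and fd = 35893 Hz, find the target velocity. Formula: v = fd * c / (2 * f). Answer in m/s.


v = 35893 * 3e8 / (2 * 2000000000.0) = 2692.0 m/s

2692.0 m/s


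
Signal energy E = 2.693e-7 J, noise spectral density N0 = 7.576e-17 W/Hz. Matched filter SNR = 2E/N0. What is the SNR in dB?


SNR_lin = 2 * 2.693e-7 / 7.576e-17 = 7.109e9
SNR_dB = 10*log10(7.109e9) = 98.5 dB

98.5 dB


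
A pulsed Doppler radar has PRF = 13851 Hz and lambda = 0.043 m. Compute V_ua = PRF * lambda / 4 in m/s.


V_ua = 13851 * 0.043 / 4 = 148.9 m/s

148.9 m/s


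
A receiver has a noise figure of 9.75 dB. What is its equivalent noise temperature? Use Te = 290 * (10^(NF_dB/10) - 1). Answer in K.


NF_lin = 10^(9.75/10) = 9.440609
Te = 290 * (9.440609 - 1) = 2447.8 K

2447.8 K


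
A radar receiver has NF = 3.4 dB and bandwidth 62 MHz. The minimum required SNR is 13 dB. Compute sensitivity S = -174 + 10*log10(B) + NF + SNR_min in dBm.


10*log10(62000000.0) = 77.92
S = -174 + 77.92 + 3.4 + 13 = -79.7 dBm

-79.7 dBm


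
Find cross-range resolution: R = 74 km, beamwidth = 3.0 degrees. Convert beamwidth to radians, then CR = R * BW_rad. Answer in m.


BW_rad = 0.052359878
CR = 74000 * 0.052359878 = 3874.6 m

3874.6 m


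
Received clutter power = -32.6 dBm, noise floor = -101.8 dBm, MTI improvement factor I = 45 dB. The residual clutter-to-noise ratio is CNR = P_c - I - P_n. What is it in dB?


CNR = -32.6 - 45 - (-101.8) = 24.2 dB

24.2 dB


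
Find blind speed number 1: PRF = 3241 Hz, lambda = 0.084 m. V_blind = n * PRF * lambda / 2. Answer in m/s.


V_blind = 1 * 3241 * 0.084 / 2 = 136.1 m/s

136.1 m/s


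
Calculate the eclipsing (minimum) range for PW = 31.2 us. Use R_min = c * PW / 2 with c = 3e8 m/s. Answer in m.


R_min = 3e8 * 31.2e-6 / 2 = 4680.0 m

4680.0 m


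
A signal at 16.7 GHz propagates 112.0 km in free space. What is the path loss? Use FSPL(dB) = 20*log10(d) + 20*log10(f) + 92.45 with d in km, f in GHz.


20*log10(112.0) = 40.98
20*log10(16.7) = 24.45
FSPL = 157.9 dB

157.9 dB


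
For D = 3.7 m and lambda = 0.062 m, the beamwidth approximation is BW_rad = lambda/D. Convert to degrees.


BW_rad = 0.062 / 3.7 = 0.016757
BW_deg = 0.96 degrees

0.96 degrees


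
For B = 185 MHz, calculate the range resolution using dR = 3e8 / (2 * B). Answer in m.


dR = 3e8 / (2 * 185000000.0) = 0.81 m

0.81 m


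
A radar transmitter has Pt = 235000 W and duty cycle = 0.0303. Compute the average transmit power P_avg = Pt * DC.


P_avg = 235000 * 0.0303 = 7120.5 W

7120.5 W


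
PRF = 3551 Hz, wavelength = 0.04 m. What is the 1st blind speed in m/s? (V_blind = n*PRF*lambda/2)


V_blind = 1 * 3551 * 0.04 / 2 = 71.0 m/s

71.0 m/s


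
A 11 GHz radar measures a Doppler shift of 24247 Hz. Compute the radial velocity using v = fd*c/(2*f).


v = 24247 * 3e8 / (2 * 11000000000.0) = 330.6 m/s

330.6 m/s


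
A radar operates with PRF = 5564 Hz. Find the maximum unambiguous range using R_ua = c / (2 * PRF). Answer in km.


R_ua = 3e8 / (2 * 5564) = 26959.0 m = 27.0 km

27.0 km


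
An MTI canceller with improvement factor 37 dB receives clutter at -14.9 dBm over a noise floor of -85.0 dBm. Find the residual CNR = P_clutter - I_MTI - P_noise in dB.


CNR = -14.9 - 37 - (-85.0) = 33.1 dB

33.1 dB


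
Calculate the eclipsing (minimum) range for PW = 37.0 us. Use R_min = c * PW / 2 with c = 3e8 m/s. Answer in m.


R_min = 3e8 * 37.0e-6 / 2 = 5550.0 m

5550.0 m


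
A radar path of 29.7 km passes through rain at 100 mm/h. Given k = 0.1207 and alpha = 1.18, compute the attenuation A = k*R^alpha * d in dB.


gamma = 0.1207 * 100^1.18 = 27.650773 dB/km
A = 27.650773 * 29.7 = 821.23 dB

821.23 dB


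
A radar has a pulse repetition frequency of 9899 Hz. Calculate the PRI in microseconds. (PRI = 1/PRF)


PRI = 1/9899 = 0.0001010203 s = 101.0 us

101.0 us


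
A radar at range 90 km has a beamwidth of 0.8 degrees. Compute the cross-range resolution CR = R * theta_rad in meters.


BW_rad = 0.013962634
CR = 90000 * 0.013962634 = 1256.6 m

1256.6 m


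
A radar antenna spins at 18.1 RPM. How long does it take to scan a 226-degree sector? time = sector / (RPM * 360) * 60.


t = 226 / (18.1 * 360) * 60 = 2.08 s

2.08 s


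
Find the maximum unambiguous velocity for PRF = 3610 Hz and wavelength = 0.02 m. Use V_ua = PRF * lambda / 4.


V_ua = 3610 * 0.02 / 4 = 18.1 m/s

18.1 m/s


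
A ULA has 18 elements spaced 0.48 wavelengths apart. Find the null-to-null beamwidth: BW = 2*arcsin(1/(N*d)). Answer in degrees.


1/(N*d) = 1/(18*0.48) = 0.115741
BW = 2*arcsin(0.115741) = 13.3 degrees

13.3 degrees


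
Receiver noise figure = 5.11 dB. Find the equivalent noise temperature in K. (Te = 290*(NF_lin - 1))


NF_lin = 10^(5.11/10) = 3.243396
Te = 290 * (3.243396 - 1) = 650.6 K

650.6 K


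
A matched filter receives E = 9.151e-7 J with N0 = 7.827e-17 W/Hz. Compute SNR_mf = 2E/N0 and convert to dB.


SNR_lin = 2 * 9.151e-7 / 7.827e-17 = 2.338e10
SNR_dB = 10*log10(2.338e10) = 103.7 dB

103.7 dB


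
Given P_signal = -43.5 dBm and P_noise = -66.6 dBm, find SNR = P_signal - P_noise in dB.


SNR = -43.5 - (-66.6) = 23.1 dB

23.1 dB


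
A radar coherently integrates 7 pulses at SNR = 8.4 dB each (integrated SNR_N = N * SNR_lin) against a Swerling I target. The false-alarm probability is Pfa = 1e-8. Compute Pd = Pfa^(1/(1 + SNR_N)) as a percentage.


SNR_lin = 10^(8.4/10) = 6.91831
SNR_N = 7 * 6.91831 = 48.42817
1/(1 + SNR_N) = 1/49.42817 = 0.0202314
Pd = (1e-8)^0.0202314 = 0.68889
Pd = 68.9%

68.9%


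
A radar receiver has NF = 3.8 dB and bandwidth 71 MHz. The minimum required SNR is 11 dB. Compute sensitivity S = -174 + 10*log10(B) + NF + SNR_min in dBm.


10*log10(71000000.0) = 78.51
S = -174 + 78.51 + 3.8 + 11 = -80.7 dBm

-80.7 dBm


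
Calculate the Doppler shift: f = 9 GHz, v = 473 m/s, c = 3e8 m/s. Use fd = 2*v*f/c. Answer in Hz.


fd = 2 * 473 * 9000000000.0 / 3e8 = 28380.0 Hz

28380.0 Hz


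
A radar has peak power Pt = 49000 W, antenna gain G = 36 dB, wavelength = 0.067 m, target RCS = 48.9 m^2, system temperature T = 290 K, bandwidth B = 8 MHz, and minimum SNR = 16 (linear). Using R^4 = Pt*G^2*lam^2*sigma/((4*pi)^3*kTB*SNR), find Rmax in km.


G_lin = 10^(36/10) = 3981.071706
R^4 = 49000 * 3981.071706^2 * 0.067^2 * 48.9 / ((4*pi)^3 * 1.38e-23 * 290 * 8000000.0 * 16)
R^4 = 1.67702e20 m^4
R_max = (1.67702e20)^(1/4) = 113798.0 m = 113.8 km

113.8 km


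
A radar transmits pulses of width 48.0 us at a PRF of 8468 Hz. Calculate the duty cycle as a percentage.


DC = 48.0e-6 * 8468 * 100 = 40.65%

40.65%


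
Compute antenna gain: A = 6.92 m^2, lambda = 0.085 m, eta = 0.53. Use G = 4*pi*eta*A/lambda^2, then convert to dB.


G_linear = 4*pi*0.53*6.92/0.085^2 = 6379.02
G_dB = 10*log10(6379.02) = 38.0 dB

38.0 dB


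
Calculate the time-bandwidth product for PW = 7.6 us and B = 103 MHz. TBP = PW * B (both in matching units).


TBP = 7.6 * 103 = 782.8

782.8


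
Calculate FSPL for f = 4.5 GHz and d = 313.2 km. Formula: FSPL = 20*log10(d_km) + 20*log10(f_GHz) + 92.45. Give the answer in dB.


20*log10(313.2) = 49.92
20*log10(4.5) = 13.06
FSPL = 155.4 dB

155.4 dB


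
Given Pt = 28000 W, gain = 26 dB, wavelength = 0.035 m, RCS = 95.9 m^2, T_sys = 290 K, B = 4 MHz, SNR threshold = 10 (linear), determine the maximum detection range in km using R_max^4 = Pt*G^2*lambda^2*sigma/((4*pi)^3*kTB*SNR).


G_lin = 10^(26/10) = 398.107171
R^4 = 28000 * 398.107171^2 * 0.035^2 * 95.9 / ((4*pi)^3 * 1.38e-23 * 290 * 4000000.0 * 10)
R^4 = 1.64114e18 m^4
R_max = (1.64114e18)^(1/4) = 35792.0 m = 35.8 km

35.8 km


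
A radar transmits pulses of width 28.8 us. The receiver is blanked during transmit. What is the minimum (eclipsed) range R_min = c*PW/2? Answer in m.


R_min = 3e8 * 28.8e-6 / 2 = 4320.0 m

4320.0 m


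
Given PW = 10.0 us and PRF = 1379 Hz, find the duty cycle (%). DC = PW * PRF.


DC = 10.0e-6 * 1379 * 100 = 1.38%

1.38%


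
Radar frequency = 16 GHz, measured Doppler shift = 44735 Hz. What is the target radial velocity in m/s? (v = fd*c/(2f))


v = 44735 * 3e8 / (2 * 16000000000.0) = 419.4 m/s

419.4 m/s


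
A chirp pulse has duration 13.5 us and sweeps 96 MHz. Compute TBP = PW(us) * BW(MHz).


TBP = 13.5 * 96 = 1296.0

1296.0


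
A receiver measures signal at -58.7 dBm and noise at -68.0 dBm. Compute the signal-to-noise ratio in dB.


SNR = -58.7 - (-68.0) = 9.3 dB

9.3 dB


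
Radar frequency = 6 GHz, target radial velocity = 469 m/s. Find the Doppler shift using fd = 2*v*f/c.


fd = 2 * 469 * 6000000000.0 / 3e8 = 18760.0 Hz

18760.0 Hz


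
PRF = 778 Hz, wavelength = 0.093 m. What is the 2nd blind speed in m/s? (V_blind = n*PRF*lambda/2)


V_blind = 2 * 778 * 0.093 / 2 = 72.4 m/s

72.4 m/s


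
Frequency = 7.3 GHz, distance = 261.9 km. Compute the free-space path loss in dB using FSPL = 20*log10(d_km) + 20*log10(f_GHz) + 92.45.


20*log10(261.9) = 48.36
20*log10(7.3) = 17.27
FSPL = 158.1 dB

158.1 dB


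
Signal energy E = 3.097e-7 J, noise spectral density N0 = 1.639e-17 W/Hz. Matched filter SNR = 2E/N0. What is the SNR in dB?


SNR_lin = 2 * 3.097e-7 / 1.639e-17 = 3.779e10
SNR_dB = 10*log10(3.779e10) = 105.8 dB

105.8 dB


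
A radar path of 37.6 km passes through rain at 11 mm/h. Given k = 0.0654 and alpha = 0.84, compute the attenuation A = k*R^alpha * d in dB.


gamma = 0.0654 * 11^0.84 = 0.490171 dB/km
A = 0.490171 * 37.6 = 18.43 dB

18.43 dB


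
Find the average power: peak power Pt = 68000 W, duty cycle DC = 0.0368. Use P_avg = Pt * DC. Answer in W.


P_avg = 68000 * 0.0368 = 2502.4 W

2502.4 W


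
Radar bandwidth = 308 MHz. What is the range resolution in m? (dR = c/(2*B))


dR = 3e8 / (2 * 308000000.0) = 0.49 m

0.49 m


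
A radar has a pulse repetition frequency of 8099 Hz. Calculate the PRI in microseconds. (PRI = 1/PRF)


PRI = 1/8099 = 0.000123472 s = 123.5 us

123.5 us


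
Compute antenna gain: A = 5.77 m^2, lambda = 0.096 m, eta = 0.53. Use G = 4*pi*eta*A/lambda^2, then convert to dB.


G_linear = 4*pi*0.53*5.77/0.096^2 = 4169.84
G_dB = 10*log10(4169.84) = 36.2 dB

36.2 dB


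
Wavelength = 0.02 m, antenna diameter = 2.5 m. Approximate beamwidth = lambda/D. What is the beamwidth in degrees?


BW_rad = 0.02 / 2.5 = 0.008
BW_deg = 0.46 degrees

0.46 degrees


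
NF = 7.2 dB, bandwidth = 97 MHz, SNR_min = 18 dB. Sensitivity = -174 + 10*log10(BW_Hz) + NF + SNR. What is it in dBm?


10*log10(97000000.0) = 79.87
S = -174 + 79.87 + 7.2 + 18 = -68.9 dBm

-68.9 dBm


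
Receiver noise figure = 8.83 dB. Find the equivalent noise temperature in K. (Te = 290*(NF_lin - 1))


NF_lin = 10^(8.83/10) = 7.638358
Te = 290 * (7.638358 - 1) = 1925.1 K

1925.1 K


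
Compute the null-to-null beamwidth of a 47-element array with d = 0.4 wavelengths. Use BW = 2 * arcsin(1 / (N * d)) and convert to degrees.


1/(N*d) = 1/(47*0.4) = 0.053191
BW = 2*arcsin(0.053191) = 6.1 degrees

6.1 degrees


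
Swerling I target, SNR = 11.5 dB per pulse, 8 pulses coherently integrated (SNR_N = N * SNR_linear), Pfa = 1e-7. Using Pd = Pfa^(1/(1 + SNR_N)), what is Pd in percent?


SNR_lin = 10^(11.5/10) = 14.12538
SNR_N = 8 * 14.12538 = 113.00304
1/(1 + SNR_N) = 1/114.00304 = 0.0087717
Pd = (1e-7)^0.0087717 = 0.86816
Pd = 86.8%

86.8%


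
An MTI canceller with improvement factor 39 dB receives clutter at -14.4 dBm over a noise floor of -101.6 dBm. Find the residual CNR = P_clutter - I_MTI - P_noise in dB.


CNR = -14.4 - 39 - (-101.6) = 48.2 dB

48.2 dB


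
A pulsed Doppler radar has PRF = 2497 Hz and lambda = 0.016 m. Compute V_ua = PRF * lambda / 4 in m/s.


V_ua = 2497 * 0.016 / 4 = 10.0 m/s

10.0 m/s


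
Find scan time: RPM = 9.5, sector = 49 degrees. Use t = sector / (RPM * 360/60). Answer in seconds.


t = 49 / (9.5 * 360) * 60 = 0.86 s

0.86 s


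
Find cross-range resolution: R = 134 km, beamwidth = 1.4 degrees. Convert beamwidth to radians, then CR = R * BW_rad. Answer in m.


BW_rad = 0.02443461
CR = 134000 * 0.02443461 = 3274.2 m

3274.2 m


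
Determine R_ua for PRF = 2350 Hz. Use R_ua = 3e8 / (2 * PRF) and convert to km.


R_ua = 3e8 / (2 * 2350) = 63829.8 m = 63.8 km

63.8 km


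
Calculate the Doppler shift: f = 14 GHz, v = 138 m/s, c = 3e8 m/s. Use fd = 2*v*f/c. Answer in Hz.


fd = 2 * 138 * 14000000000.0 / 3e8 = 12880.0 Hz

12880.0 Hz


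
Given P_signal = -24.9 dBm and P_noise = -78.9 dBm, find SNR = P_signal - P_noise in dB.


SNR = -24.9 - (-78.9) = 54.0 dB

54.0 dB


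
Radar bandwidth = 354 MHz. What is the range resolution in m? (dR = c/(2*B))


dR = 3e8 / (2 * 354000000.0) = 0.42 m

0.42 m


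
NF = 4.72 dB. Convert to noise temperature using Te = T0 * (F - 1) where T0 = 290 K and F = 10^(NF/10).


NF_lin = 10^(4.72/10) = 2.964831
Te = 290 * (2.964831 - 1) = 569.8 K

569.8 K


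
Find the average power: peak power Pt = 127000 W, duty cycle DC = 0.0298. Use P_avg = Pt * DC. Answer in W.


P_avg = 127000 * 0.0298 = 3784.6 W

3784.6 W


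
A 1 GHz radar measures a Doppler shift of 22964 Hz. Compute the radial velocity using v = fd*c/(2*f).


v = 22964 * 3e8 / (2 * 1000000000.0) = 3444.6 m/s

3444.6 m/s


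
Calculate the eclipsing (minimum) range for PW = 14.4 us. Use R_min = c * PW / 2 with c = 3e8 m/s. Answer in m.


R_min = 3e8 * 14.4e-6 / 2 = 2160.0 m

2160.0 m


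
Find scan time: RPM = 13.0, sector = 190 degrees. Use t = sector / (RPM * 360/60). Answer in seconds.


t = 190 / (13.0 * 360) * 60 = 2.44 s

2.44 s


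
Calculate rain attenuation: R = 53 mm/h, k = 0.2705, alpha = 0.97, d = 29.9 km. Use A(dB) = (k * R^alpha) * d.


gamma = 0.2705 * 53^0.97 = 12.726672 dB/km
A = 12.726672 * 29.9 = 380.53 dB

380.53 dB


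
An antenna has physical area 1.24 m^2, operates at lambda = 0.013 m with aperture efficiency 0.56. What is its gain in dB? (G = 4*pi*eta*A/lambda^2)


G_linear = 4*pi*0.56*1.24/0.013^2 = 51633.66
G_dB = 10*log10(51633.66) = 47.1 dB

47.1 dB


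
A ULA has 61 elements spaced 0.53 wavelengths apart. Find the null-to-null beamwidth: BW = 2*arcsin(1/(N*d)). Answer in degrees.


1/(N*d) = 1/(61*0.53) = 0.030931
BW = 2*arcsin(0.030931) = 3.5 degrees

3.5 degrees


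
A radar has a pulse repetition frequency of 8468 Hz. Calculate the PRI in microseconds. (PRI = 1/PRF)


PRI = 1/8468 = 0.0001180916 s = 118.1 us

118.1 us


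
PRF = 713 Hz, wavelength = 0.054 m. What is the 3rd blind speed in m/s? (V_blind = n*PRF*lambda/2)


V_blind = 3 * 713 * 0.054 / 2 = 57.8 m/s

57.8 m/s


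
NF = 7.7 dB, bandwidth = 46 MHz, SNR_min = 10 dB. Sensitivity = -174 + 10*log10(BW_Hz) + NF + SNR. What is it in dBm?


10*log10(46000000.0) = 76.63
S = -174 + 76.63 + 7.7 + 10 = -79.7 dBm

-79.7 dBm


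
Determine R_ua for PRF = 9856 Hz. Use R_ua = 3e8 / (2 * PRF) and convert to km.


R_ua = 3e8 / (2 * 9856) = 15219.2 m = 15.2 km

15.2 km


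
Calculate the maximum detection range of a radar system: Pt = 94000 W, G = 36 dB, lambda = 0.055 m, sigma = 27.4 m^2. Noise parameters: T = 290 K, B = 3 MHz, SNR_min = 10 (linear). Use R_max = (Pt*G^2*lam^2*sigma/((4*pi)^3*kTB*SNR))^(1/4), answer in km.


G_lin = 10^(36/10) = 3981.071706
R^4 = 94000 * 3981.071706^2 * 0.055^2 * 27.4 / ((4*pi)^3 * 1.38e-23 * 290 * 3000000.0 * 10)
R^4 = 5.18294e20 m^4
R_max = (5.18294e20)^(1/4) = 150884.3 m = 150.9 km

150.9 km


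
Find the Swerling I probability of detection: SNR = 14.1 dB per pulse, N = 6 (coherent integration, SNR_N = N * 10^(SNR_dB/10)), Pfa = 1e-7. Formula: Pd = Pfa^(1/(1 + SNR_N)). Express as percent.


SNR_lin = 10^(14.1/10) = 25.70396
SNR_N = 6 * 25.70396 = 154.22376
1/(1 + SNR_N) = 1/155.22376 = 0.0064423
Pd = (1e-7)^0.0064423 = 0.90137
Pd = 90.1%

90.1%


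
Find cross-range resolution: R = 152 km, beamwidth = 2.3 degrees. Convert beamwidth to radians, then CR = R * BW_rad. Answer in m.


BW_rad = 0.040142573
CR = 152000 * 0.040142573 = 6101.7 m

6101.7 m


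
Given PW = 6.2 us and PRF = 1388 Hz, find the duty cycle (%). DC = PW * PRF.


DC = 6.2e-6 * 1388 * 100 = 0.86%

0.86%


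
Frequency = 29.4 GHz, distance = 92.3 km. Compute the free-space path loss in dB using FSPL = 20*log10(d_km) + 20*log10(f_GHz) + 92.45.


20*log10(92.3) = 39.3
20*log10(29.4) = 29.37
FSPL = 161.1 dB

161.1 dB


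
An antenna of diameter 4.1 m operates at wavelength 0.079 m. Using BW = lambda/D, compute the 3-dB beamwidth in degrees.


BW_rad = 0.079 / 4.1 = 0.019268
BW_deg = 1.1 degrees

1.1 degrees


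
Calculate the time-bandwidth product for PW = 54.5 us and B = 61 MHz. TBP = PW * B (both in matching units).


TBP = 54.5 * 61 = 3324.5

3324.5


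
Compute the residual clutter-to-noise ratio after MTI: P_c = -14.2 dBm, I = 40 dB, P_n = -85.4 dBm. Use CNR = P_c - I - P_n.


CNR = -14.2 - 40 - (-85.4) = 31.2 dB

31.2 dB


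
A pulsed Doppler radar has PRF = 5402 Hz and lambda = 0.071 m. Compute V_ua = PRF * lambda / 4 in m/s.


V_ua = 5402 * 0.071 / 4 = 95.9 m/s

95.9 m/s


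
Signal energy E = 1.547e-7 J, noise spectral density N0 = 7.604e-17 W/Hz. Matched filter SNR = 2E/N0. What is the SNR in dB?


SNR_lin = 2 * 1.547e-7 / 7.604e-17 = 4.069e9
SNR_dB = 10*log10(4.069e9) = 96.1 dB

96.1 dB


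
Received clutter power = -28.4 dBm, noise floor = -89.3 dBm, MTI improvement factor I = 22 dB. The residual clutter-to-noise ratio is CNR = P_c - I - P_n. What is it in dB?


CNR = -28.4 - 22 - (-89.3) = 38.9 dB

38.9 dB


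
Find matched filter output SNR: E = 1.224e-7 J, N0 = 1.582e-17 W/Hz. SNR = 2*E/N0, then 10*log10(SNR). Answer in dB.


SNR_lin = 2 * 1.224e-7 / 1.582e-17 = 1.547e10
SNR_dB = 10*log10(1.547e10) = 101.9 dB

101.9 dB


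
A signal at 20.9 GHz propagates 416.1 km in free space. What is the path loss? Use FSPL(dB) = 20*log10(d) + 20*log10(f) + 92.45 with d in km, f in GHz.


20*log10(416.1) = 52.38
20*log10(20.9) = 26.4
FSPL = 171.2 dB

171.2 dB


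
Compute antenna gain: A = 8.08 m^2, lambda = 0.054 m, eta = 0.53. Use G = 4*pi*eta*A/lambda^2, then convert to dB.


G_linear = 4*pi*0.53*8.08/0.054^2 = 18454.81
G_dB = 10*log10(18454.81) = 42.7 dB

42.7 dB


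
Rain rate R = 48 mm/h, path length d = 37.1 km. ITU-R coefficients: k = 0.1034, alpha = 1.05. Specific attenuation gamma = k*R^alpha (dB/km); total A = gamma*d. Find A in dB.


gamma = 0.1034 * 48^1.05 = 6.023152 dB/km
A = 6.023152 * 37.1 = 223.46 dB

223.46 dB


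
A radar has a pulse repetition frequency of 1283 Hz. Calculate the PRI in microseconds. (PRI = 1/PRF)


PRI = 1/1283 = 0.0007794232 s = 779.4 us

779.4 us


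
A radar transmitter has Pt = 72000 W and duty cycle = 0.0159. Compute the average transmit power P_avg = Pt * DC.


P_avg = 72000 * 0.0159 = 1144.8 W

1144.8 W


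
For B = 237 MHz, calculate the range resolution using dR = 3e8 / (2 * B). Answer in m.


dR = 3e8 / (2 * 237000000.0) = 0.63 m

0.63 m


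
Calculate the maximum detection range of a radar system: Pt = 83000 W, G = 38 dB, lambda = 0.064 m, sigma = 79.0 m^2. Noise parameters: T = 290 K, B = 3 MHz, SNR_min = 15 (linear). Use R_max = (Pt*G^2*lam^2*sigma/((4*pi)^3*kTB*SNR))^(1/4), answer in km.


G_lin = 10^(38/10) = 6309.573445
R^4 = 83000 * 6309.573445^2 * 0.064^2 * 79.0 / ((4*pi)^3 * 1.38e-23 * 290 * 3000000.0 * 15)
R^4 = 2.99189e21 m^4
R_max = (2.99189e21)^(1/4) = 233876.4 m = 233.9 km

233.9 km


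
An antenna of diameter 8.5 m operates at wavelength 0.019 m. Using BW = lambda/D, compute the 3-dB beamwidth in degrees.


BW_rad = 0.019 / 8.5 = 0.002235
BW_deg = 0.13 degrees

0.13 degrees


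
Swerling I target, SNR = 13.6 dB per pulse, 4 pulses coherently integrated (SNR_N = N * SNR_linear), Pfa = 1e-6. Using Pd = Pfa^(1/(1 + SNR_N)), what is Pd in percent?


SNR_lin = 10^(13.6/10) = 22.90868
SNR_N = 4 * 22.90868 = 91.63472
1/(1 + SNR_N) = 1/92.63472 = 0.0107951
Pd = (1e-6)^0.0107951 = 0.86145
Pd = 86.1%

86.1%


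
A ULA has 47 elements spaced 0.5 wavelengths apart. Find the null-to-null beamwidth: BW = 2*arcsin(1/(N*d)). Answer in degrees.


1/(N*d) = 1/(47*0.5) = 0.042553
BW = 2*arcsin(0.042553) = 4.9 degrees

4.9 degrees


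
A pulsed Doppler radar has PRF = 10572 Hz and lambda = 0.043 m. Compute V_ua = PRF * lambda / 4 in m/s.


V_ua = 10572 * 0.043 / 4 = 113.6 m/s

113.6 m/s


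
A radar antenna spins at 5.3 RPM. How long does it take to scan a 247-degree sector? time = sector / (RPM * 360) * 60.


t = 247 / (5.3 * 360) * 60 = 7.77 s

7.77 s


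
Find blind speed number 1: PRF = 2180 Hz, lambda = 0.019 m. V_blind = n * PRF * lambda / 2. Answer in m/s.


V_blind = 1 * 2180 * 0.019 / 2 = 20.7 m/s

20.7 m/s


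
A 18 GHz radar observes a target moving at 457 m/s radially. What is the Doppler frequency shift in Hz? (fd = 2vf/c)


fd = 2 * 457 * 18000000000.0 / 3e8 = 54840.0 Hz

54840.0 Hz


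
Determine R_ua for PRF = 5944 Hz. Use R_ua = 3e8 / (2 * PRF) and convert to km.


R_ua = 3e8 / (2 * 5944) = 25235.5 m = 25.2 km

25.2 km


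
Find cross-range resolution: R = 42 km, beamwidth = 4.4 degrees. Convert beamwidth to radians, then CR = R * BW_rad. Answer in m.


BW_rad = 0.076794487
CR = 42000 * 0.076794487 = 3225.4 m

3225.4 m


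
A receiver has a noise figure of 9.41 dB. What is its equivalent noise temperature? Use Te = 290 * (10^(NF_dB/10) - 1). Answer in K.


NF_lin = 10^(9.41/10) = 8.729714
Te = 290 * (8.729714 - 1) = 2241.6 K

2241.6 K


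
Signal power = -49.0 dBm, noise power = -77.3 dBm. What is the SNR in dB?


SNR = -49.0 - (-77.3) = 28.3 dB

28.3 dB


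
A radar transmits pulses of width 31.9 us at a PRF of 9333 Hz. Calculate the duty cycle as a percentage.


DC = 31.9e-6 * 9333 * 100 = 29.77%

29.77%


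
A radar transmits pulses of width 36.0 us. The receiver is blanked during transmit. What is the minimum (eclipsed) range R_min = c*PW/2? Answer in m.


R_min = 3e8 * 36.0e-6 / 2 = 5400.0 m

5400.0 m


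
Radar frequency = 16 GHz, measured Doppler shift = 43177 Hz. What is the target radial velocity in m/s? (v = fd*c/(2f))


v = 43177 * 3e8 / (2 * 16000000000.0) = 404.8 m/s

404.8 m/s


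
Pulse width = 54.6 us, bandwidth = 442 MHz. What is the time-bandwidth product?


TBP = 54.6 * 442 = 24133.2

24133.2


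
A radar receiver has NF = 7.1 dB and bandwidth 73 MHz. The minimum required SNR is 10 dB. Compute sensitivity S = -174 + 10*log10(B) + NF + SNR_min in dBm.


10*log10(73000000.0) = 78.63
S = -174 + 78.63 + 7.1 + 10 = -78.3 dBm

-78.3 dBm


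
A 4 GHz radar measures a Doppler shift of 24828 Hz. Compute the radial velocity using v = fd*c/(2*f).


v = 24828 * 3e8 / (2 * 4000000000.0) = 931.1 m/s

931.1 m/s


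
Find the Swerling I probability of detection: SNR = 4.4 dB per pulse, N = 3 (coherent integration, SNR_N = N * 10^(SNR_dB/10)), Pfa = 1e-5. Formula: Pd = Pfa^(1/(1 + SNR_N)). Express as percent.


SNR_lin = 10^(4.4/10) = 2.75423
SNR_N = 3 * 2.75423 = 8.26269
1/(1 + SNR_N) = 1/9.26269 = 0.10796
Pd = (1e-5)^0.10796 = 0.28854
Pd = 28.9%

28.9%


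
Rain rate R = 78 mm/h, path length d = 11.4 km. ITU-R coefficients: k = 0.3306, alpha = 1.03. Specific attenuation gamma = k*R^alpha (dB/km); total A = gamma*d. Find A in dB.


gamma = 0.3306 * 78^1.03 = 29.387341 dB/km
A = 29.387341 * 11.4 = 335.02 dB

335.02 dB


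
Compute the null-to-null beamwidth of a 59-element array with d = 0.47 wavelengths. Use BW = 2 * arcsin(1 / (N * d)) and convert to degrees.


1/(N*d) = 1/(59*0.47) = 0.036062
BW = 2*arcsin(0.036062) = 4.1 degrees

4.1 degrees


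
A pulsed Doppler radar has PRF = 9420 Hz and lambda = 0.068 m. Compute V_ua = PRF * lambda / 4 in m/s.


V_ua = 9420 * 0.068 / 4 = 160.1 m/s

160.1 m/s


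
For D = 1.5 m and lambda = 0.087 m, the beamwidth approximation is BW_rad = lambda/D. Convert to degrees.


BW_rad = 0.087 / 1.5 = 0.058
BW_deg = 3.32 degrees

3.32 degrees


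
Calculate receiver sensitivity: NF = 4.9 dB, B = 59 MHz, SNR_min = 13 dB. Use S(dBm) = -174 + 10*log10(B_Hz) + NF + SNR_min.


10*log10(59000000.0) = 77.71
S = -174 + 77.71 + 4.9 + 13 = -78.4 dBm

-78.4 dBm


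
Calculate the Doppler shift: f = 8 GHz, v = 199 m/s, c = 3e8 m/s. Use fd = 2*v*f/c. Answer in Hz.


fd = 2 * 199 * 8000000000.0 / 3e8 = 10613.3 Hz

10613.3 Hz


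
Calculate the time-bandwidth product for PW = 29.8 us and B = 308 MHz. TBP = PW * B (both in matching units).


TBP = 29.8 * 308 = 9178.4

9178.4


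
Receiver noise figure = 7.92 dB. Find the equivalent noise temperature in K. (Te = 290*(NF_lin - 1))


NF_lin = 10^(7.92/10) = 6.194411
Te = 290 * (6.194411 - 1) = 1506.4 K

1506.4 K


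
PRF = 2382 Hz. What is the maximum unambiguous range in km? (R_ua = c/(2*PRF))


R_ua = 3e8 / (2 * 2382) = 62972.3 m = 63.0 km

63.0 km


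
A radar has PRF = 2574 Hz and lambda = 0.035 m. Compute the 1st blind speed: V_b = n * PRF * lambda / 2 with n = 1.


V_blind = 1 * 2574 * 0.035 / 2 = 45.0 m/s

45.0 m/s


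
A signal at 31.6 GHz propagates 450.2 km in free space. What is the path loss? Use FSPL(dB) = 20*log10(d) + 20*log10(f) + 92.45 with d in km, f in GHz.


20*log10(450.2) = 53.07
20*log10(31.6) = 29.99
FSPL = 175.5 dB

175.5 dB


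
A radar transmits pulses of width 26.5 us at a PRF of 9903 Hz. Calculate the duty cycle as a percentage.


DC = 26.5e-6 * 9903 * 100 = 26.24%

26.24%


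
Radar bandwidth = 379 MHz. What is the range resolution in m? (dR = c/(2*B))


dR = 3e8 / (2 * 379000000.0) = 0.4 m

0.4 m


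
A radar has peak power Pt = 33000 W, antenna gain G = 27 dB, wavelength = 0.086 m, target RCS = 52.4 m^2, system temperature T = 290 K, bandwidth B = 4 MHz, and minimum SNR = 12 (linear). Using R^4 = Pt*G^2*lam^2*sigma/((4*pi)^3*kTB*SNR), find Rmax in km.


G_lin = 10^(27/10) = 501.187234
R^4 = 33000 * 501.187234^2 * 0.086^2 * 52.4 / ((4*pi)^3 * 1.38e-23 * 290 * 4000000.0 * 12)
R^4 = 8.42741e18 m^4
R_max = (8.42741e18)^(1/4) = 53879.5 m = 53.9 km

53.9 km


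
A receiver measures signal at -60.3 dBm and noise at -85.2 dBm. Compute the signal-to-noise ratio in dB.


SNR = -60.3 - (-85.2) = 24.9 dB

24.9 dB


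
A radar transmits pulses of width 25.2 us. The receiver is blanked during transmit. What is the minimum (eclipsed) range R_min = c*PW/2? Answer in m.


R_min = 3e8 * 25.2e-6 / 2 = 3780.0 m

3780.0 m


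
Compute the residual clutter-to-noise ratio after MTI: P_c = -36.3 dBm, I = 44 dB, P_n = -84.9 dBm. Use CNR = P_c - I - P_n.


CNR = -36.3 - 44 - (-84.9) = 4.6 dB

4.6 dB


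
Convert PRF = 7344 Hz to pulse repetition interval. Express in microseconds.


PRI = 1/7344 = 0.0001361656 s = 136.2 us

136.2 us


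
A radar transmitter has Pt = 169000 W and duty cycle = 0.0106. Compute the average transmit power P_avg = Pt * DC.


P_avg = 169000 * 0.0106 = 1791.4 W

1791.4 W


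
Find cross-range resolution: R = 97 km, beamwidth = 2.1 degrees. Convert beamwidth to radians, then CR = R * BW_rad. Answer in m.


BW_rad = 0.036651914
CR = 97000 * 0.036651914 = 3555.2 m

3555.2 m


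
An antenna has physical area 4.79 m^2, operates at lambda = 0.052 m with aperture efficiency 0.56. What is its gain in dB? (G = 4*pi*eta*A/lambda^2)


G_linear = 4*pi*0.56*4.79/0.052^2 = 12465.99
G_dB = 10*log10(12465.99) = 41.0 dB

41.0 dB


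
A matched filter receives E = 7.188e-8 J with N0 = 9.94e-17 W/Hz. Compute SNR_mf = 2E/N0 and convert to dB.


SNR_lin = 2 * 7.188e-8 / 9.94e-17 = 1.446e9
SNR_dB = 10*log10(1.446e9) = 91.6 dB

91.6 dB


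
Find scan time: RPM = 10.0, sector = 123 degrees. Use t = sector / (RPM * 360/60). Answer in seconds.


t = 123 / (10.0 * 360) * 60 = 2.05 s

2.05 s


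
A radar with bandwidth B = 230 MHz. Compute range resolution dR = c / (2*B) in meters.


dR = 3e8 / (2 * 230000000.0) = 0.65 m

0.65 m


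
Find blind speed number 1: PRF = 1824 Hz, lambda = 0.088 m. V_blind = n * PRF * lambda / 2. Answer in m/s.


V_blind = 1 * 1824 * 0.088 / 2 = 80.3 m/s

80.3 m/s


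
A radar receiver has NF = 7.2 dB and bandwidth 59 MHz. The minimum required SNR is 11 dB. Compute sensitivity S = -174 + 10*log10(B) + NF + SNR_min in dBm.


10*log10(59000000.0) = 77.71
S = -174 + 77.71 + 7.2 + 11 = -78.1 dBm

-78.1 dBm


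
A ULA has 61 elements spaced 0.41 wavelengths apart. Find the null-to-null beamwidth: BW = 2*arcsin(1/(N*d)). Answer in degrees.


1/(N*d) = 1/(61*0.41) = 0.039984
BW = 2*arcsin(0.039984) = 4.6 degrees

4.6 degrees


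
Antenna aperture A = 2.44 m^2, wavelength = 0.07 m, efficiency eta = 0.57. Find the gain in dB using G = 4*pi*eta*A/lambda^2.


G_linear = 4*pi*0.57*2.44/0.07^2 = 3566.8
G_dB = 10*log10(3566.8) = 35.5 dB

35.5 dB


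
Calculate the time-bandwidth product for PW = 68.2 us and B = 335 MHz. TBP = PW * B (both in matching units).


TBP = 68.2 * 335 = 22847.0

22847.0


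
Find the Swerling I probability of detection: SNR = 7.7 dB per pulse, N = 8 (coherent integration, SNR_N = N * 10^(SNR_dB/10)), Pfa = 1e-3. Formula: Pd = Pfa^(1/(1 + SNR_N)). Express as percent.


SNR_lin = 10^(7.7/10) = 5.88844
SNR_N = 8 * 5.88844 = 47.10752
1/(1 + SNR_N) = 1/48.10752 = 0.0207868
Pd = (1e-3)^0.0207868 = 0.86624
Pd = 86.6%

86.6%


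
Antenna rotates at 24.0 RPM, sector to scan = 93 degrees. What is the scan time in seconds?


t = 93 / (24.0 * 360) * 60 = 0.65 s

0.65 s


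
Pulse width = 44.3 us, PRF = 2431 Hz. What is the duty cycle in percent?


DC = 44.3e-6 * 2431 * 100 = 10.77%

10.77%


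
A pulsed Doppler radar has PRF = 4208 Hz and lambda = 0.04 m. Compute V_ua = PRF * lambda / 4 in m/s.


V_ua = 4208 * 0.04 / 4 = 42.1 m/s

42.1 m/s


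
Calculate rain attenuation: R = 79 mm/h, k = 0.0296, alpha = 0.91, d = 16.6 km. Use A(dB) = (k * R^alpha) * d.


gamma = 0.0296 * 79^0.91 = 1.578092 dB/km
A = 1.578092 * 16.6 = 26.2 dB

26.2 dB


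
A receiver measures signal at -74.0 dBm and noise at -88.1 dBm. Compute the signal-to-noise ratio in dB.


SNR = -74.0 - (-88.1) = 14.1 dB

14.1 dB


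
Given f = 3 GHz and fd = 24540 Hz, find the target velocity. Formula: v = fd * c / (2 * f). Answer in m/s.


v = 24540 * 3e8 / (2 * 3000000000.0) = 1227.0 m/s

1227.0 m/s


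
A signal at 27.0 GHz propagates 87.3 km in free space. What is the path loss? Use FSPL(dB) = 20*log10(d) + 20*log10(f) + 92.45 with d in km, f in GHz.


20*log10(87.3) = 38.82
20*log10(27.0) = 28.63
FSPL = 159.9 dB

159.9 dB


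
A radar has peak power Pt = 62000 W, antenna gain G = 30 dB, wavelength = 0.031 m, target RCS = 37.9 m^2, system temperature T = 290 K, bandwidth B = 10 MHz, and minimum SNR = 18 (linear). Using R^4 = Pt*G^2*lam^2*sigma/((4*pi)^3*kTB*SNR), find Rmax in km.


G_lin = 10^(30/10) = 1000.0
R^4 = 62000 * 1000.0^2 * 0.031^2 * 37.9 / ((4*pi)^3 * 1.38e-23 * 290 * 10000000.0 * 18)
R^4 = 1.5797e18 m^4
R_max = (1.5797e18)^(1/4) = 35452.2 m = 35.5 km

35.5 km


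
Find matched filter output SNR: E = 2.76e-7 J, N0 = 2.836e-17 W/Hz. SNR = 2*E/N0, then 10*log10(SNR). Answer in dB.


SNR_lin = 2 * 2.76e-7 / 2.836e-17 = 1.946e10
SNR_dB = 10*log10(1.946e10) = 102.9 dB

102.9 dB


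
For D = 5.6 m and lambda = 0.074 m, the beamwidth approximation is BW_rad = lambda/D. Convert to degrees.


BW_rad = 0.074 / 5.6 = 0.013214
BW_deg = 0.76 degrees

0.76 degrees


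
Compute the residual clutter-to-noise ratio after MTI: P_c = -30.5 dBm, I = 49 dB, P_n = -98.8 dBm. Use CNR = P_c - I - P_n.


CNR = -30.5 - 49 - (-98.8) = 19.3 dB

19.3 dB


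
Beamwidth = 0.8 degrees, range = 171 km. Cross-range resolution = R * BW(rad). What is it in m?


BW_rad = 0.013962634
CR = 171000 * 0.013962634 = 2387.6 m

2387.6 m


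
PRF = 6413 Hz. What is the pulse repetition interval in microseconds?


PRI = 1/6413 = 0.0001559333 s = 155.9 us

155.9 us


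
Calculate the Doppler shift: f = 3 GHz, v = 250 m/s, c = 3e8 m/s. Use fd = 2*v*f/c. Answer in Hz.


fd = 2 * 250 * 3000000000.0 / 3e8 = 5000.0 Hz

5000.0 Hz


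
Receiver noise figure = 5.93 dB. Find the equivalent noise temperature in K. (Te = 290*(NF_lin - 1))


NF_lin = 10^(5.93/10) = 3.917419
Te = 290 * (3.917419 - 1) = 846.1 K

846.1 K


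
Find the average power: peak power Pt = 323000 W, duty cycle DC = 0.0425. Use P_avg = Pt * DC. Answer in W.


P_avg = 323000 * 0.0425 = 13727.5 W

13727.5 W


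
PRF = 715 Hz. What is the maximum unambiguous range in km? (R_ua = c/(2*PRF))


R_ua = 3e8 / (2 * 715) = 209790.2 m = 209.8 km

209.8 km


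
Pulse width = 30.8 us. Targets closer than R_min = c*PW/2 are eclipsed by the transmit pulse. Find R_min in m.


R_min = 3e8 * 30.8e-6 / 2 = 4620.0 m

4620.0 m


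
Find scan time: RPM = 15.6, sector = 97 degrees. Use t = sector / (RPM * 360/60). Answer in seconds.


t = 97 / (15.6 * 360) * 60 = 1.04 s

1.04 s


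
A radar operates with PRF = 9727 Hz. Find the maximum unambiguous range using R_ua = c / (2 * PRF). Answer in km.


R_ua = 3e8 / (2 * 9727) = 15421.0 m = 15.4 km

15.4 km


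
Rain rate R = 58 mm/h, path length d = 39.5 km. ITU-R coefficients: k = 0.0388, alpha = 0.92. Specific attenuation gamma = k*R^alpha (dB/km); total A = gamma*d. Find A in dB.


gamma = 0.0388 * 58^0.92 = 1.626243 dB/km
A = 1.626243 * 39.5 = 64.24 dB

64.24 dB


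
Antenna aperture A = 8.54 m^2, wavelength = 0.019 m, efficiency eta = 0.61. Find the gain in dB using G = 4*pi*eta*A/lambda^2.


G_linear = 4*pi*0.61*8.54/0.019^2 = 181338.65
G_dB = 10*log10(181338.65) = 52.6 dB

52.6 dB


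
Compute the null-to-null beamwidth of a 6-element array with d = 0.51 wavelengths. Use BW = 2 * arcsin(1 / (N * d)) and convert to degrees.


1/(N*d) = 1/(6*0.51) = 0.326797
BW = 2*arcsin(0.326797) = 38.1 degrees

38.1 degrees


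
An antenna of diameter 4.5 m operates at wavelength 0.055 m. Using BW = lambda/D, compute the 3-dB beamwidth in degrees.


BW_rad = 0.055 / 4.5 = 0.012222
BW_deg = 0.7 degrees

0.7 degrees


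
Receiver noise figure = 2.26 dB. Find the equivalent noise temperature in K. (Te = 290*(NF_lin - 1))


NF_lin = 10^(2.26/10) = 1.682674
Te = 290 * (1.682674 - 1) = 198.0 K

198.0 K


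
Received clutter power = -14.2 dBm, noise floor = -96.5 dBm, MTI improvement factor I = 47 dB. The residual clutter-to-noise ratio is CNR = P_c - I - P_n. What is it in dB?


CNR = -14.2 - 47 - (-96.5) = 35.3 dB

35.3 dB


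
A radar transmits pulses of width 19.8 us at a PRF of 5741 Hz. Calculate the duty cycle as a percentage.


DC = 19.8e-6 * 5741 * 100 = 11.37%

11.37%


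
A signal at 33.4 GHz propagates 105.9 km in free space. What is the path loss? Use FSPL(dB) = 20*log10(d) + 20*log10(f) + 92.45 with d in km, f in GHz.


20*log10(105.9) = 40.5
20*log10(33.4) = 30.47
FSPL = 163.4 dB

163.4 dB


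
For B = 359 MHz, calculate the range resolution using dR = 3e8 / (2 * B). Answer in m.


dR = 3e8 / (2 * 359000000.0) = 0.42 m

0.42 m


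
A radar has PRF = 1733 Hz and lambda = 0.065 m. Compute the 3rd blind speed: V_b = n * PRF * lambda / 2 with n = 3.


V_blind = 3 * 1733 * 0.065 / 2 = 169.0 m/s

169.0 m/s


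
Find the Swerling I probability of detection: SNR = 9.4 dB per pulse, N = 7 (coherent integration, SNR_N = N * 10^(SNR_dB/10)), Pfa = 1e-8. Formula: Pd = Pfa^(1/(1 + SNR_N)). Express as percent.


SNR_lin = 10^(9.4/10) = 8.70964
SNR_N = 7 * 8.70964 = 60.96748
1/(1 + SNR_N) = 1/61.96748 = 0.0161375
Pd = (1e-8)^0.0161375 = 0.74285
Pd = 74.3%

74.3%


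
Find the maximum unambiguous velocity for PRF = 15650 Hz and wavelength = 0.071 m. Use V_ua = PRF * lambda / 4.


V_ua = 15650 * 0.071 / 4 = 277.8 m/s

277.8 m/s


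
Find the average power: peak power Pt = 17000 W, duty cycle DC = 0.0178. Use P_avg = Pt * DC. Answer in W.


P_avg = 17000 * 0.0178 = 302.6 W

302.6 W


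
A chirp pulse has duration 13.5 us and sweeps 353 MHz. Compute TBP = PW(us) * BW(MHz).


TBP = 13.5 * 353 = 4765.5

4765.5


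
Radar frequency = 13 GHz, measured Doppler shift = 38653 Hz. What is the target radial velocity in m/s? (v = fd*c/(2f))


v = 38653 * 3e8 / (2 * 13000000000.0) = 446.0 m/s

446.0 m/s


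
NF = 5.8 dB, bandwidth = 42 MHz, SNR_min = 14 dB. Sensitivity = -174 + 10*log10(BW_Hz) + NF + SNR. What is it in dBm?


10*log10(42000000.0) = 76.23
S = -174 + 76.23 + 5.8 + 14 = -78.0 dBm

-78.0 dBm
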